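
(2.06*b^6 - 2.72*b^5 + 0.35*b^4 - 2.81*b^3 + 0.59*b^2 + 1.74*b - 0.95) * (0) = 0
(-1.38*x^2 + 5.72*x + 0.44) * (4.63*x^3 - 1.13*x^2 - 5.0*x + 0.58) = -6.3894*x^5 + 28.043*x^4 + 2.4736*x^3 - 29.8976*x^2 + 1.1176*x + 0.2552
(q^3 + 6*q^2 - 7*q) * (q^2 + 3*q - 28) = q^5 + 9*q^4 - 17*q^3 - 189*q^2 + 196*q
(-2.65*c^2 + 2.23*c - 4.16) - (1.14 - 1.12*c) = -2.65*c^2 + 3.35*c - 5.3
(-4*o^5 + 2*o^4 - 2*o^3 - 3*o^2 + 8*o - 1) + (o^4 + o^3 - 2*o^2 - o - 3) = -4*o^5 + 3*o^4 - o^3 - 5*o^2 + 7*o - 4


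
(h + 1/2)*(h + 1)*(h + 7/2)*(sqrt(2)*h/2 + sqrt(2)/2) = sqrt(2)*h^4/2 + 3*sqrt(2)*h^3 + 43*sqrt(2)*h^2/8 + 15*sqrt(2)*h/4 + 7*sqrt(2)/8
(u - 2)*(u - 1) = u^2 - 3*u + 2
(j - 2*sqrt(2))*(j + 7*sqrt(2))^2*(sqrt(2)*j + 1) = sqrt(2)*j^4 + 25*j^3 + 54*sqrt(2)*j^2 - 350*j - 196*sqrt(2)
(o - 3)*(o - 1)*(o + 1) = o^3 - 3*o^2 - o + 3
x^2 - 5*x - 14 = (x - 7)*(x + 2)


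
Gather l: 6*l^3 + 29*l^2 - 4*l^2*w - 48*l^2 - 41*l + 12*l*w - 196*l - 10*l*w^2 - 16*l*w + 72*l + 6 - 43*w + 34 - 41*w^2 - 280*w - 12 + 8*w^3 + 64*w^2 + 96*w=6*l^3 + l^2*(-4*w - 19) + l*(-10*w^2 - 4*w - 165) + 8*w^3 + 23*w^2 - 227*w + 28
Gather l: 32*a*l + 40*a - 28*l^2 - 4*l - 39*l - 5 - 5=40*a - 28*l^2 + l*(32*a - 43) - 10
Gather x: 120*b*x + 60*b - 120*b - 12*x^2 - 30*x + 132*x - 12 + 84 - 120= -60*b - 12*x^2 + x*(120*b + 102) - 48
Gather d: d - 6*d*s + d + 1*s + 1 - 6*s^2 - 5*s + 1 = d*(2 - 6*s) - 6*s^2 - 4*s + 2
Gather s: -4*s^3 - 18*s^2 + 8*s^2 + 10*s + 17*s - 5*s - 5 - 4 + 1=-4*s^3 - 10*s^2 + 22*s - 8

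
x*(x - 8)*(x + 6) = x^3 - 2*x^2 - 48*x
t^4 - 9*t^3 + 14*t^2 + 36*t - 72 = (t - 6)*(t - 3)*(t - 2)*(t + 2)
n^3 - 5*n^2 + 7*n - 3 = (n - 3)*(n - 1)^2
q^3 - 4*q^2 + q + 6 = (q - 3)*(q - 2)*(q + 1)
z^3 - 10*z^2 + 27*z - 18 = (z - 6)*(z - 3)*(z - 1)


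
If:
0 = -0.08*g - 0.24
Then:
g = -3.00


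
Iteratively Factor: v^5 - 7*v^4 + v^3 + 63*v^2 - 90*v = (v + 3)*(v^4 - 10*v^3 + 31*v^2 - 30*v) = (v - 3)*(v + 3)*(v^3 - 7*v^2 + 10*v) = v*(v - 3)*(v + 3)*(v^2 - 7*v + 10) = v*(v - 3)*(v - 2)*(v + 3)*(v - 5)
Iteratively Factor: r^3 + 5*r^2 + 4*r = (r + 1)*(r^2 + 4*r) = (r + 1)*(r + 4)*(r)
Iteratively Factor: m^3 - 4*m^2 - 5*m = (m + 1)*(m^2 - 5*m) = m*(m + 1)*(m - 5)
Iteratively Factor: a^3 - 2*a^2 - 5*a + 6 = (a - 1)*(a^2 - a - 6) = (a - 3)*(a - 1)*(a + 2)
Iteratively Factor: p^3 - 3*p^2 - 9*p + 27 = (p - 3)*(p^2 - 9) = (p - 3)*(p + 3)*(p - 3)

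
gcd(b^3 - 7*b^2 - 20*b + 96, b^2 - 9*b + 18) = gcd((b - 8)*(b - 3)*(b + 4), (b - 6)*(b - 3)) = b - 3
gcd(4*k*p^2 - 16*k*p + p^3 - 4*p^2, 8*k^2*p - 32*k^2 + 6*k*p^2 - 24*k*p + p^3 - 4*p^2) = 4*k*p - 16*k + p^2 - 4*p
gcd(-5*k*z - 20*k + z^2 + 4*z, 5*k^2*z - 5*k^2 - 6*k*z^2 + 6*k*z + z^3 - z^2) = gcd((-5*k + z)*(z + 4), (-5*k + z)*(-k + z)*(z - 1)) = -5*k + z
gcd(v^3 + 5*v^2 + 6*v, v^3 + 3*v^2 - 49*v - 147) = v + 3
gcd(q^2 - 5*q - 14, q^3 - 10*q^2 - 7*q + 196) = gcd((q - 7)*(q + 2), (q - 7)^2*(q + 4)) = q - 7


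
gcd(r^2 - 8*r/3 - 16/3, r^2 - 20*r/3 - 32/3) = r + 4/3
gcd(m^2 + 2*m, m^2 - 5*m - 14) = m + 2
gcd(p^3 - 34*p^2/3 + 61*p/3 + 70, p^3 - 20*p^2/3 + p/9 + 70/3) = p^2 - 13*p/3 - 10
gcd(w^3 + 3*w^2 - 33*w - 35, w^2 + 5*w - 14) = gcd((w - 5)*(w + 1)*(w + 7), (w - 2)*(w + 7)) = w + 7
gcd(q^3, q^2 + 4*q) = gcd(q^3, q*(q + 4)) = q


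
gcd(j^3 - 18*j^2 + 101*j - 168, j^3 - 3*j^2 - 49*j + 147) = j^2 - 10*j + 21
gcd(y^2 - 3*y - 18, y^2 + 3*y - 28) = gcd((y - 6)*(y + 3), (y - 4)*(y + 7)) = 1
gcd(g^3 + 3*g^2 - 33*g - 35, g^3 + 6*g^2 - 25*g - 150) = g - 5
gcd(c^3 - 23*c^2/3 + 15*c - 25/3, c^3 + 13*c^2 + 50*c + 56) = 1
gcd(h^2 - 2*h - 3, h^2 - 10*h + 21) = h - 3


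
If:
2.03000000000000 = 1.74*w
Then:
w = 1.17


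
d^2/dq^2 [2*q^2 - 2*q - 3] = 4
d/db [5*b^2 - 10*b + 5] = 10*b - 10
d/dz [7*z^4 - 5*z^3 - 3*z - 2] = 28*z^3 - 15*z^2 - 3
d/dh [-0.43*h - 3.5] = -0.430000000000000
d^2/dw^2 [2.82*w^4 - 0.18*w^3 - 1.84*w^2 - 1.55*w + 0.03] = 33.84*w^2 - 1.08*w - 3.68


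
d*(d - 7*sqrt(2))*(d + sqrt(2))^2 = d^4 - 5*sqrt(2)*d^3 - 26*d^2 - 14*sqrt(2)*d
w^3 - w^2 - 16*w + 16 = (w - 4)*(w - 1)*(w + 4)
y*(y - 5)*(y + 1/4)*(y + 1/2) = y^4 - 17*y^3/4 - 29*y^2/8 - 5*y/8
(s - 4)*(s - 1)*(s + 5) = s^3 - 21*s + 20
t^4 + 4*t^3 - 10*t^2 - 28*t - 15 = (t - 3)*(t + 1)^2*(t + 5)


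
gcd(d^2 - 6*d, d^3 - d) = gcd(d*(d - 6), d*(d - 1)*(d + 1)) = d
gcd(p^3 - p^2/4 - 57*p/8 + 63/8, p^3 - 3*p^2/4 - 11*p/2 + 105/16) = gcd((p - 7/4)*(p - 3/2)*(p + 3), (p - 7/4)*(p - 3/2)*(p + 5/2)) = p^2 - 13*p/4 + 21/8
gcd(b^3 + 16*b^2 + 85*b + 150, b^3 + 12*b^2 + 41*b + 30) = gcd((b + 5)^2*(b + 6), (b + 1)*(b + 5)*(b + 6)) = b^2 + 11*b + 30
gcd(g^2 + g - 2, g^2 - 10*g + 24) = 1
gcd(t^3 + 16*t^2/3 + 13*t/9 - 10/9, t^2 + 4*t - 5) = t + 5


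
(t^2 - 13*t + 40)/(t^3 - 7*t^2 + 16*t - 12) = (t^2 - 13*t + 40)/(t^3 - 7*t^2 + 16*t - 12)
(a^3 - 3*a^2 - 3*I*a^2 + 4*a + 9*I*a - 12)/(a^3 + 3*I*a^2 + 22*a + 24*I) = (a - 3)/(a + 6*I)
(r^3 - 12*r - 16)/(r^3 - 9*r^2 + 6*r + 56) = (r + 2)/(r - 7)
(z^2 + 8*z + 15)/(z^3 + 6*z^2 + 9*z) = (z + 5)/(z*(z + 3))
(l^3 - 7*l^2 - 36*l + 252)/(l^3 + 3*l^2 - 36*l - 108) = (l - 7)/(l + 3)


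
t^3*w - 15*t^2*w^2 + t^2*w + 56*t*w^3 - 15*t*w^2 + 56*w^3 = (t - 8*w)*(t - 7*w)*(t*w + w)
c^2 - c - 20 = (c - 5)*(c + 4)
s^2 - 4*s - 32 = (s - 8)*(s + 4)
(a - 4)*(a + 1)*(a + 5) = a^3 + 2*a^2 - 19*a - 20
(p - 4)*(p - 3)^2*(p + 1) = p^4 - 9*p^3 + 23*p^2 - 3*p - 36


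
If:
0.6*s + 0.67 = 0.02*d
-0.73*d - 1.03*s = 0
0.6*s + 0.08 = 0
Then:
No Solution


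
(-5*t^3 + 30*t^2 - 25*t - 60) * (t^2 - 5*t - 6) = -5*t^5 + 55*t^4 - 145*t^3 - 115*t^2 + 450*t + 360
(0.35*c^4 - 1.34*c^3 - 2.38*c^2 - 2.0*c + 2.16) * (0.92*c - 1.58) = 0.322*c^5 - 1.7858*c^4 - 0.0723999999999996*c^3 + 1.9204*c^2 + 5.1472*c - 3.4128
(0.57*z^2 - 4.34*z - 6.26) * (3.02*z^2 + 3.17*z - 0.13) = 1.7214*z^4 - 11.2999*z^3 - 32.7371*z^2 - 19.28*z + 0.8138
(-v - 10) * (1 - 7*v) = 7*v^2 + 69*v - 10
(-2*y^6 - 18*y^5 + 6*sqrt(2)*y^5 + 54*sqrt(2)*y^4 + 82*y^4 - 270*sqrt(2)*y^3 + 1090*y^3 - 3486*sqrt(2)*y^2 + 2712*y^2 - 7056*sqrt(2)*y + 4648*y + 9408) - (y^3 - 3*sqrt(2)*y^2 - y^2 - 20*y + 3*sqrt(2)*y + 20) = -2*y^6 - 18*y^5 + 6*sqrt(2)*y^5 + 54*sqrt(2)*y^4 + 82*y^4 - 270*sqrt(2)*y^3 + 1089*y^3 - 3483*sqrt(2)*y^2 + 2713*y^2 - 7059*sqrt(2)*y + 4668*y + 9388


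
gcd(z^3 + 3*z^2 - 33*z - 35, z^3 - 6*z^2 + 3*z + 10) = z^2 - 4*z - 5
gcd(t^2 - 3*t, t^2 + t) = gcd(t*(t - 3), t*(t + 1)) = t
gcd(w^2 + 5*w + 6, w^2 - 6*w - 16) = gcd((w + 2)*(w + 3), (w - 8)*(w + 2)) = w + 2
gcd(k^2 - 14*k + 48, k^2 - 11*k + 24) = k - 8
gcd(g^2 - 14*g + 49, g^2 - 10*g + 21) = g - 7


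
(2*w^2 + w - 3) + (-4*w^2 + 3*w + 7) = -2*w^2 + 4*w + 4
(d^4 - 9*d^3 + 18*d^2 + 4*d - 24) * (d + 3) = d^5 - 6*d^4 - 9*d^3 + 58*d^2 - 12*d - 72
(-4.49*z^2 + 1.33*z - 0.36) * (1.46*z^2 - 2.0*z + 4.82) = -6.5554*z^4 + 10.9218*z^3 - 24.8274*z^2 + 7.1306*z - 1.7352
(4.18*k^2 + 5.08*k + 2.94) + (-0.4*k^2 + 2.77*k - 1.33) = 3.78*k^2 + 7.85*k + 1.61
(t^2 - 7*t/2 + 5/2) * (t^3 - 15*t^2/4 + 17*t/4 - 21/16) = t^5 - 29*t^4/4 + 159*t^3/8 - 409*t^2/16 + 487*t/32 - 105/32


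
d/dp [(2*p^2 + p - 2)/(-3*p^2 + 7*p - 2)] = (17*p^2 - 20*p + 12)/(9*p^4 - 42*p^3 + 61*p^2 - 28*p + 4)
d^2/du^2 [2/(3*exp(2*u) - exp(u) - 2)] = 2*((1 - 12*exp(u))*(-3*exp(2*u) + exp(u) + 2) - 2*(6*exp(u) - 1)^2*exp(u))*exp(u)/(-3*exp(2*u) + exp(u) + 2)^3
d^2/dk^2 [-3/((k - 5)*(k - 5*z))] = 6*(-(k - 5)^2 - (k - 5)*(k - 5*z) - (k - 5*z)^2)/((k - 5)^3*(k - 5*z)^3)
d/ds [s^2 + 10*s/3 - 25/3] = 2*s + 10/3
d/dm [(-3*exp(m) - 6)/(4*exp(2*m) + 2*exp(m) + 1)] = (12*exp(2*m) + 48*exp(m) + 9)*exp(m)/(16*exp(4*m) + 16*exp(3*m) + 12*exp(2*m) + 4*exp(m) + 1)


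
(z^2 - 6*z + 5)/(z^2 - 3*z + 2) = (z - 5)/(z - 2)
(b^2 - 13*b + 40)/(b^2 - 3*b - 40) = (b - 5)/(b + 5)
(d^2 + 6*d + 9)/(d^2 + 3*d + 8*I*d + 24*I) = (d + 3)/(d + 8*I)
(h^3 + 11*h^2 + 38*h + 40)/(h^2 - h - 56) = (h^3 + 11*h^2 + 38*h + 40)/(h^2 - h - 56)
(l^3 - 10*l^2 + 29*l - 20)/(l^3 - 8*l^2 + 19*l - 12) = (l - 5)/(l - 3)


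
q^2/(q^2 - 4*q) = q/(q - 4)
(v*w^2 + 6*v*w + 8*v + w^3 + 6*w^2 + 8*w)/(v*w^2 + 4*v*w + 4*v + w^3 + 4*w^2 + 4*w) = (w + 4)/(w + 2)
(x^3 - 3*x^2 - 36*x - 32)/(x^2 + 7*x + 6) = (x^2 - 4*x - 32)/(x + 6)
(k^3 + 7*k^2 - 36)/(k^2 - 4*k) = (k^3 + 7*k^2 - 36)/(k*(k - 4))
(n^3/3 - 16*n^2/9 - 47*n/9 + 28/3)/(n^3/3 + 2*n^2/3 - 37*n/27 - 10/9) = 3*(3*n^2 - 25*n + 28)/(9*n^2 - 9*n - 10)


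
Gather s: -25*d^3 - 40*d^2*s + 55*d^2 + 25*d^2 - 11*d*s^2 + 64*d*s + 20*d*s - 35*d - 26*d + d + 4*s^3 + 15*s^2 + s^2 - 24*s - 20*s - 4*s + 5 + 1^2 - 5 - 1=-25*d^3 + 80*d^2 - 60*d + 4*s^3 + s^2*(16 - 11*d) + s*(-40*d^2 + 84*d - 48)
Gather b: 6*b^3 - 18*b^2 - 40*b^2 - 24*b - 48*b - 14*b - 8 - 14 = 6*b^3 - 58*b^2 - 86*b - 22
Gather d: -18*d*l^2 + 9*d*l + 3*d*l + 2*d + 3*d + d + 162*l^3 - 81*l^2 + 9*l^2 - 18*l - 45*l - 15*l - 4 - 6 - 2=d*(-18*l^2 + 12*l + 6) + 162*l^3 - 72*l^2 - 78*l - 12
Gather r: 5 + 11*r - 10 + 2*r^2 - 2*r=2*r^2 + 9*r - 5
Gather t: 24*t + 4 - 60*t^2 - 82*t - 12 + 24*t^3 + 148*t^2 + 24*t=24*t^3 + 88*t^2 - 34*t - 8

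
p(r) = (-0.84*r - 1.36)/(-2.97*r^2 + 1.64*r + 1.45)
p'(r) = (-0.84*r - 1.36)*(5.94*r - 1.64)/(-2.97*r^2 + 1.64*r + 1.45)^2 - 0.84/(-2.97*r^2 + 1.64*r + 1.45) = (-2.4948*r^2 - 8.0784*r + 1.0124)/(8.8209*r^4 - 9.7416*r^3 - 5.9234*r^2 + 4.756*r + 2.1025)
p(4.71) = 0.09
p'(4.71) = -0.03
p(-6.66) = -0.03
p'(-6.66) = -0.00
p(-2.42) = -0.03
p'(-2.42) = 0.02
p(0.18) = -0.92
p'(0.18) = -0.19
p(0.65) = -1.51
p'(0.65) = -3.33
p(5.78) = 0.07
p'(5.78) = -0.02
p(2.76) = 0.22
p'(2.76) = -0.15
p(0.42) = -1.06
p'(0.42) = -1.08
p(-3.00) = -0.04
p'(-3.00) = 0.00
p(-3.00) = -0.04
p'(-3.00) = 0.00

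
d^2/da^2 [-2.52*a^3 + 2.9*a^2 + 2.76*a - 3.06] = 5.8 - 15.12*a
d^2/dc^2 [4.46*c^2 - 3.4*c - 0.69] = 8.92000000000000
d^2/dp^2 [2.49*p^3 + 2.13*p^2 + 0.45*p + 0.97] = 14.94*p + 4.26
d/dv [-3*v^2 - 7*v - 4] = -6*v - 7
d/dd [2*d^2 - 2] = 4*d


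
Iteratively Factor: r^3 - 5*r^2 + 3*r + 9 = (r - 3)*(r^2 - 2*r - 3) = (r - 3)*(r + 1)*(r - 3)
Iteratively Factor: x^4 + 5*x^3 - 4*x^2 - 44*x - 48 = (x + 2)*(x^3 + 3*x^2 - 10*x - 24) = (x + 2)*(x + 4)*(x^2 - x - 6) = (x + 2)^2*(x + 4)*(x - 3)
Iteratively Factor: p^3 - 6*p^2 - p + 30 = (p - 3)*(p^2 - 3*p - 10) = (p - 5)*(p - 3)*(p + 2)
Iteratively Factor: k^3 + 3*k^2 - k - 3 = (k + 3)*(k^2 - 1) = (k - 1)*(k + 3)*(k + 1)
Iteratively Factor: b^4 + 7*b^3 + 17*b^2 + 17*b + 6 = (b + 1)*(b^3 + 6*b^2 + 11*b + 6) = (b + 1)*(b + 3)*(b^2 + 3*b + 2) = (b + 1)*(b + 2)*(b + 3)*(b + 1)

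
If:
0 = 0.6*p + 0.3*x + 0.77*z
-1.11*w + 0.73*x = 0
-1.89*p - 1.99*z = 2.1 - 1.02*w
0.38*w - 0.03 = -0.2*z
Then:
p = 1.90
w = 1.25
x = 1.90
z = -2.22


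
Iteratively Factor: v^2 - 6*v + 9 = (v - 3)*(v - 3)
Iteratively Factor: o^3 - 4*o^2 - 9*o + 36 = (o - 4)*(o^2 - 9) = (o - 4)*(o - 3)*(o + 3)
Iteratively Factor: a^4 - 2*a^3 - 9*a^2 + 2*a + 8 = (a + 2)*(a^3 - 4*a^2 - a + 4) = (a + 1)*(a + 2)*(a^2 - 5*a + 4) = (a - 1)*(a + 1)*(a + 2)*(a - 4)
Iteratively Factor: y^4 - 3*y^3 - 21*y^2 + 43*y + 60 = (y - 5)*(y^3 + 2*y^2 - 11*y - 12) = (y - 5)*(y + 1)*(y^2 + y - 12) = (y - 5)*(y - 3)*(y + 1)*(y + 4)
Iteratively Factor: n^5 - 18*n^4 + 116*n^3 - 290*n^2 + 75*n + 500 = (n - 5)*(n^4 - 13*n^3 + 51*n^2 - 35*n - 100) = (n - 5)^2*(n^3 - 8*n^2 + 11*n + 20) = (n - 5)^3*(n^2 - 3*n - 4) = (n - 5)^3*(n - 4)*(n + 1)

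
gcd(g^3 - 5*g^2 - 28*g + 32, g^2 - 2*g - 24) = g + 4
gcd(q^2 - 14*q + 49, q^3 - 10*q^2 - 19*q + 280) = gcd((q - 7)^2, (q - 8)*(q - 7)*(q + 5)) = q - 7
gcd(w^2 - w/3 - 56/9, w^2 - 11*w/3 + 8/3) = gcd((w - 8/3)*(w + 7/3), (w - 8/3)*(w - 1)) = w - 8/3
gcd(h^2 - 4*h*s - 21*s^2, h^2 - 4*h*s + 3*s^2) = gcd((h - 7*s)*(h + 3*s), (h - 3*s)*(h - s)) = 1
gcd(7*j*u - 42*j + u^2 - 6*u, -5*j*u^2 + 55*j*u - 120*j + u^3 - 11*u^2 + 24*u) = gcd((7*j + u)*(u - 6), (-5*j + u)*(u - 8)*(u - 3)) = 1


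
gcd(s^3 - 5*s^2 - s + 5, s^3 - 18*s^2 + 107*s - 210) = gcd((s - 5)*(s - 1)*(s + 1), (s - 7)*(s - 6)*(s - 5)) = s - 5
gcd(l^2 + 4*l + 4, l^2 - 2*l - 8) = l + 2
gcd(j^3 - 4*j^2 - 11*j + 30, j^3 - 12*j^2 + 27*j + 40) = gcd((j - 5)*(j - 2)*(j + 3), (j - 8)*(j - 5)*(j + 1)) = j - 5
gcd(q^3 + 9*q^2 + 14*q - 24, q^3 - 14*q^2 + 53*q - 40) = q - 1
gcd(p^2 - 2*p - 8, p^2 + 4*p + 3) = 1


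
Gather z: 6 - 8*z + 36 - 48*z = 42 - 56*z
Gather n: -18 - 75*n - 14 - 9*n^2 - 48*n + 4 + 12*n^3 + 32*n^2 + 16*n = 12*n^3 + 23*n^2 - 107*n - 28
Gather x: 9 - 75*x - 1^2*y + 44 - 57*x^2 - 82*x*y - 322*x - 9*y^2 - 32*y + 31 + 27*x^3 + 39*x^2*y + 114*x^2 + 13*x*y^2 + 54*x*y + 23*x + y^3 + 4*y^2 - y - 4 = 27*x^3 + x^2*(39*y + 57) + x*(13*y^2 - 28*y - 374) + y^3 - 5*y^2 - 34*y + 80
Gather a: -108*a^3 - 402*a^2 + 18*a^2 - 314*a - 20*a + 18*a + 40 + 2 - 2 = -108*a^3 - 384*a^2 - 316*a + 40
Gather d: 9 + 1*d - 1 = d + 8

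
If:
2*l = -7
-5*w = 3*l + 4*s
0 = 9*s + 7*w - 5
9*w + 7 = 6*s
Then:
No Solution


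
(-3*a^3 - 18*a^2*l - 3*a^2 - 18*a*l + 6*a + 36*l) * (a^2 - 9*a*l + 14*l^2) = -3*a^5 + 9*a^4*l - 3*a^4 + 120*a^3*l^2 + 9*a^3*l + 6*a^3 - 252*a^2*l^3 + 120*a^2*l^2 - 18*a^2*l - 252*a*l^3 - 240*a*l^2 + 504*l^3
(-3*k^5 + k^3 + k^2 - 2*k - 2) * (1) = -3*k^5 + k^3 + k^2 - 2*k - 2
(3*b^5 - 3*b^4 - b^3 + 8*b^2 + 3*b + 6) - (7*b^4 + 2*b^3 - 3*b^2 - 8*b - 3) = 3*b^5 - 10*b^4 - 3*b^3 + 11*b^2 + 11*b + 9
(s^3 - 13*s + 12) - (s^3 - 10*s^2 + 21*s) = 10*s^2 - 34*s + 12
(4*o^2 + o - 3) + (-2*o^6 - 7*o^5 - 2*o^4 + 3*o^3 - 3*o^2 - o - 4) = -2*o^6 - 7*o^5 - 2*o^4 + 3*o^3 + o^2 - 7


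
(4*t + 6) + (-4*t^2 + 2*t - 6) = -4*t^2 + 6*t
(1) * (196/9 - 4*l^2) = 196/9 - 4*l^2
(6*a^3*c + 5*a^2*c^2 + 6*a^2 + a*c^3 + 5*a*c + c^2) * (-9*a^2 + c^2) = -54*a^5*c - 45*a^4*c^2 - 54*a^4 - 3*a^3*c^3 - 45*a^3*c + 5*a^2*c^4 - 3*a^2*c^2 + a*c^5 + 5*a*c^3 + c^4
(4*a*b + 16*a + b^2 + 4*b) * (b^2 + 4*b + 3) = 4*a*b^3 + 32*a*b^2 + 76*a*b + 48*a + b^4 + 8*b^3 + 19*b^2 + 12*b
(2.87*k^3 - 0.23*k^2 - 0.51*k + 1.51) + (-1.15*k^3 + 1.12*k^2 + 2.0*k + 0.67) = 1.72*k^3 + 0.89*k^2 + 1.49*k + 2.18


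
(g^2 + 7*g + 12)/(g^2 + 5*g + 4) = (g + 3)/(g + 1)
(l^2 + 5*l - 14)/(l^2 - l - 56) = (l - 2)/(l - 8)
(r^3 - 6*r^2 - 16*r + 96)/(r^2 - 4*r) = r - 2 - 24/r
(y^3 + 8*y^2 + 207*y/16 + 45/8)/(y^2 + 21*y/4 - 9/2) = (16*y^2 + 32*y + 15)/(4*(4*y - 3))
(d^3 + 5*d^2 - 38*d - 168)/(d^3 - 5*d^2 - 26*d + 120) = (d^2 + 11*d + 28)/(d^2 + d - 20)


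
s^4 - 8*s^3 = s^3*(s - 8)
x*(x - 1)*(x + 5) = x^3 + 4*x^2 - 5*x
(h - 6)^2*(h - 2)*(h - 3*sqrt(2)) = h^4 - 14*h^3 - 3*sqrt(2)*h^3 + 42*sqrt(2)*h^2 + 60*h^2 - 180*sqrt(2)*h - 72*h + 216*sqrt(2)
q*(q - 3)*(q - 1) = q^3 - 4*q^2 + 3*q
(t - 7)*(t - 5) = t^2 - 12*t + 35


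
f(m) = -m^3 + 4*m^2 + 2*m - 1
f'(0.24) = 3.75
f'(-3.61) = -65.98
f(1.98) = 10.88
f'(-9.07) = -317.35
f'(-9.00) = -313.00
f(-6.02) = 350.09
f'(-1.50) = -16.75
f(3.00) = 14.00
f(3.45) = 12.45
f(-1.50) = 8.38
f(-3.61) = 90.95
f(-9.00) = 1034.00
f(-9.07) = 1056.06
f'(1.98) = 6.08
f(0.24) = -0.30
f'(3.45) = -6.11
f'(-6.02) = -154.88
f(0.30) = -0.07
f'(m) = -3*m^2 + 8*m + 2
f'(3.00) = -1.00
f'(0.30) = 4.13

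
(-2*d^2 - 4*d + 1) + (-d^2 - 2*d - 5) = -3*d^2 - 6*d - 4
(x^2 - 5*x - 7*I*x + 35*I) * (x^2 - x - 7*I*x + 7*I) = x^4 - 6*x^3 - 14*I*x^3 - 44*x^2 + 84*I*x^2 + 294*x - 70*I*x - 245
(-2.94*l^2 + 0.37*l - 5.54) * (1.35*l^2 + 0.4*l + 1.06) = -3.969*l^4 - 0.6765*l^3 - 10.4474*l^2 - 1.8238*l - 5.8724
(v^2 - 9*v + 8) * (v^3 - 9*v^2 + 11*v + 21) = v^5 - 18*v^4 + 100*v^3 - 150*v^2 - 101*v + 168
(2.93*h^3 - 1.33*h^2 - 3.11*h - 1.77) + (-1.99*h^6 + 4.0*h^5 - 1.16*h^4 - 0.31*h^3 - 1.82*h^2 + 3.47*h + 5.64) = -1.99*h^6 + 4.0*h^5 - 1.16*h^4 + 2.62*h^3 - 3.15*h^2 + 0.36*h + 3.87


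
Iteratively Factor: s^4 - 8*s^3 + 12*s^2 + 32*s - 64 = (s - 4)*(s^3 - 4*s^2 - 4*s + 16) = (s - 4)^2*(s^2 - 4) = (s - 4)^2*(s - 2)*(s + 2)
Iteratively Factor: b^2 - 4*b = (b)*(b - 4)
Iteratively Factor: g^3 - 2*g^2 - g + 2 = (g - 1)*(g^2 - g - 2) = (g - 2)*(g - 1)*(g + 1)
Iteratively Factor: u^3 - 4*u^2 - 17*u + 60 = (u - 5)*(u^2 + u - 12) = (u - 5)*(u - 3)*(u + 4)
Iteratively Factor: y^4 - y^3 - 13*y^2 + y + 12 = (y - 1)*(y^3 - 13*y - 12) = (y - 4)*(y - 1)*(y^2 + 4*y + 3) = (y - 4)*(y - 1)*(y + 1)*(y + 3)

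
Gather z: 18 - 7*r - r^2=-r^2 - 7*r + 18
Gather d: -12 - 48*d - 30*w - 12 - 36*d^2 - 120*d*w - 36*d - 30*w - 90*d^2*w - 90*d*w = d^2*(-90*w - 36) + d*(-210*w - 84) - 60*w - 24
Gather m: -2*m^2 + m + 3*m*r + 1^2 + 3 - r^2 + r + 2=-2*m^2 + m*(3*r + 1) - r^2 + r + 6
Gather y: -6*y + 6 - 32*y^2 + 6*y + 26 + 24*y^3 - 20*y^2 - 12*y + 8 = 24*y^3 - 52*y^2 - 12*y + 40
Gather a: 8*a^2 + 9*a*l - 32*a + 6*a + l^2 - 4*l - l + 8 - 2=8*a^2 + a*(9*l - 26) + l^2 - 5*l + 6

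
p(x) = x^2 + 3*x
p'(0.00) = 3.00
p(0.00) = 0.00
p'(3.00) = 9.00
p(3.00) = 18.00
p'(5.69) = 14.38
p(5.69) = 49.45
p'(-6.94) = -10.88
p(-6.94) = 27.34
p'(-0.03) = 2.94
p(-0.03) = -0.09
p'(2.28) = 7.56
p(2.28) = 12.04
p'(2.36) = 7.72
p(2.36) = 12.65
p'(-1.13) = 0.74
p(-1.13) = -2.11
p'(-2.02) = -1.04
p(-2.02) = -1.98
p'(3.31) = 9.62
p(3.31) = 20.89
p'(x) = 2*x + 3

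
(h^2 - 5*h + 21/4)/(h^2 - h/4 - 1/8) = 2*(-4*h^2 + 20*h - 21)/(-8*h^2 + 2*h + 1)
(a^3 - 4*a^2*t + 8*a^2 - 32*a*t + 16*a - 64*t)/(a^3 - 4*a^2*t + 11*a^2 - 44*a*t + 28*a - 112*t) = (a + 4)/(a + 7)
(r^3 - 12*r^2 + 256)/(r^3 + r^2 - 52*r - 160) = (r - 8)/(r + 5)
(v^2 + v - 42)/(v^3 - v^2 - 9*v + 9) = (v^2 + v - 42)/(v^3 - v^2 - 9*v + 9)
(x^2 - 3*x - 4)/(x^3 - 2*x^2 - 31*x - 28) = (x - 4)/(x^2 - 3*x - 28)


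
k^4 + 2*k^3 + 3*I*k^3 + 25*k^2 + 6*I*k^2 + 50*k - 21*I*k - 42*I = (k + 2)*(k - 3*I)*(k - I)*(k + 7*I)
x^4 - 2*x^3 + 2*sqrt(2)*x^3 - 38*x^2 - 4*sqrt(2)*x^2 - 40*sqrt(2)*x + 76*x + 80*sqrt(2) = (x - 2)*(x - 4*sqrt(2))*(x + sqrt(2))*(x + 5*sqrt(2))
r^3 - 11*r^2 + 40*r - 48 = (r - 4)^2*(r - 3)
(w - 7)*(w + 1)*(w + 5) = w^3 - w^2 - 37*w - 35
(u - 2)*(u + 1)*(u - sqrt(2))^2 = u^4 - 2*sqrt(2)*u^3 - u^3 + 2*sqrt(2)*u^2 - 2*u + 4*sqrt(2)*u - 4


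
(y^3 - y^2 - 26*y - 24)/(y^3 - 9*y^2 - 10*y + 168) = (y + 1)/(y - 7)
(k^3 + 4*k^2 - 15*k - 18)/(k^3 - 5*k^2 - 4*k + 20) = (k^3 + 4*k^2 - 15*k - 18)/(k^3 - 5*k^2 - 4*k + 20)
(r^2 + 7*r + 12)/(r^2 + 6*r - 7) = (r^2 + 7*r + 12)/(r^2 + 6*r - 7)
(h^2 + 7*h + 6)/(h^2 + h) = (h + 6)/h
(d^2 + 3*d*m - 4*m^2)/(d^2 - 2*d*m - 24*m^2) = (d - m)/(d - 6*m)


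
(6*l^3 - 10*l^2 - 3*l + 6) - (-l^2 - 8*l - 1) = 6*l^3 - 9*l^2 + 5*l + 7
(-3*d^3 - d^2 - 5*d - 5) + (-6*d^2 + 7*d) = -3*d^3 - 7*d^2 + 2*d - 5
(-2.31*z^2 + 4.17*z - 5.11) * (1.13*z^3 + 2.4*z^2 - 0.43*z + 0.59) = -2.6103*z^5 - 0.8319*z^4 + 5.227*z^3 - 15.42*z^2 + 4.6576*z - 3.0149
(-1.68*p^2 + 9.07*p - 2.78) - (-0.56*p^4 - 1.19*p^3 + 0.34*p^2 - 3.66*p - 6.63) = 0.56*p^4 + 1.19*p^3 - 2.02*p^2 + 12.73*p + 3.85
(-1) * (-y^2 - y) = y^2 + y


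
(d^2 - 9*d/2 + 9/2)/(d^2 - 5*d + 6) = (d - 3/2)/(d - 2)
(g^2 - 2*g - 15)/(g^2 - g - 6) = (-g^2 + 2*g + 15)/(-g^2 + g + 6)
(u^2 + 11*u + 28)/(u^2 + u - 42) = (u + 4)/(u - 6)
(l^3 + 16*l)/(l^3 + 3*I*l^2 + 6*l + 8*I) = l*(l - 4*I)/(l^2 - I*l + 2)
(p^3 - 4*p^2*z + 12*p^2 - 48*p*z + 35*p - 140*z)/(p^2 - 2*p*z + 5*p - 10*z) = (-p^2 + 4*p*z - 7*p + 28*z)/(-p + 2*z)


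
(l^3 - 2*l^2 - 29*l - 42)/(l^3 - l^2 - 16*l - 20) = (l^2 - 4*l - 21)/(l^2 - 3*l - 10)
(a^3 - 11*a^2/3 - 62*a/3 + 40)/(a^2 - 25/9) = 3*(a^2 - 2*a - 24)/(3*a + 5)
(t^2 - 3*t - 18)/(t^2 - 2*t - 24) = (t + 3)/(t + 4)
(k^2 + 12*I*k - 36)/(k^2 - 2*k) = (k^2 + 12*I*k - 36)/(k*(k - 2))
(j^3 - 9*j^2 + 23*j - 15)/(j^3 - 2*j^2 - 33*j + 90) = (j - 1)/(j + 6)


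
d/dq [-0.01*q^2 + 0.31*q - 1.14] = 0.31 - 0.02*q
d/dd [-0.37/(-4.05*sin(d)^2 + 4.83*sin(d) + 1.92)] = (1.7871 - 2.997*sin(d))*cos(d)/(-4.05*sin(d)^2 + 4.83*sin(d) + 1.92)^2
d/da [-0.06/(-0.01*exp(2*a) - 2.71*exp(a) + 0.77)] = (-0.0012*exp(a) - 0.1626)*exp(a)/(0.01*exp(2*a) + 2.71*exp(a) - 0.77)^2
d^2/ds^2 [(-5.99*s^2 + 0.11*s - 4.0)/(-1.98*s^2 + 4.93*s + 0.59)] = (116.079084*s^3 + 136.074708*s^2 - 235.044612*s + 208.594952)/(7.762392*s^6 - 57.982716*s^5 + 137.431998*s^4 - 85.267801*s^3 - 40.951959*s^2 - 5.148399*s - 0.205379)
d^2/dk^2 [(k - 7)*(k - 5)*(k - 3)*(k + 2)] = 12*k^2 - 78*k + 82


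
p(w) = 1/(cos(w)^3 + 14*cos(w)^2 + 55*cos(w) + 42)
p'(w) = (3*sin(w)*cos(w)^2 + 28*sin(w)*cos(w) + 55*sin(w))/(cos(w)^3 + 14*cos(w)^2 + 55*cos(w) + 42)^2 = (3*cos(w)^2 + 28*cos(w) + 55)*sin(w)/(cos(w)^3 + 14*cos(w)^2 + 55*cos(w) + 42)^2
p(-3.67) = 0.23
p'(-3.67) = 0.90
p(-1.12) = 0.01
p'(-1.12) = -0.01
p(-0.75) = 0.01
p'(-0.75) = -0.01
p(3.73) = 0.19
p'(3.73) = -0.65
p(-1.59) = 0.02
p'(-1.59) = -0.03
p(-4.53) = 0.03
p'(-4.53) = 0.05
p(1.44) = 0.02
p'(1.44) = 0.02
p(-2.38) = 0.11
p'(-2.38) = -0.30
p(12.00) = 0.01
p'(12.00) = 0.00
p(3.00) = 3.32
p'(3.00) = 46.97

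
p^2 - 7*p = p*(p - 7)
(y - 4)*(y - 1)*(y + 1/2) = y^3 - 9*y^2/2 + 3*y/2 + 2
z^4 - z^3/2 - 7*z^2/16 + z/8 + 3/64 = (z - 3/4)*(z - 1/2)*(z + 1/4)*(z + 1/2)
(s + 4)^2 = s^2 + 8*s + 16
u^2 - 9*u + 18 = (u - 6)*(u - 3)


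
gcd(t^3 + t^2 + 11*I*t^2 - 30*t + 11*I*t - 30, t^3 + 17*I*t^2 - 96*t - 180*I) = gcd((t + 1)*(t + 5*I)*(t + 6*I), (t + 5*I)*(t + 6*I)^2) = t^2 + 11*I*t - 30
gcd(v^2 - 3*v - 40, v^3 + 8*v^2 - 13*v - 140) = v + 5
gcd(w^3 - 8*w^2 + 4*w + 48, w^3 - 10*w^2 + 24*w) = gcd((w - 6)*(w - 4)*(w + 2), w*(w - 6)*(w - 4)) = w^2 - 10*w + 24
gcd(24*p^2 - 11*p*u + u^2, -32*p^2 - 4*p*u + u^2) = 8*p - u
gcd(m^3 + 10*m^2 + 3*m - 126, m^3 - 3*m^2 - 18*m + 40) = 1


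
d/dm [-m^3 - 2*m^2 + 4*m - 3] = -3*m^2 - 4*m + 4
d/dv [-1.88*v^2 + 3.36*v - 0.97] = 3.36 - 3.76*v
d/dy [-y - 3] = -1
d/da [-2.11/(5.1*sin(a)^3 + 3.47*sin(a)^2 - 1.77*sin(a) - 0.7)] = (32.283*sin(a)^2 + 14.6434*sin(a) - 3.7347)*cos(a)/(5.1*sin(a)^3 + 3.47*sin(a)^2 - 1.77*sin(a) - 0.7)^2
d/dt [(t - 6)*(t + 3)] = 2*t - 3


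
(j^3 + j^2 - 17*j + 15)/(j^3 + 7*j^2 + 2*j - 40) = (j^2 - 4*j + 3)/(j^2 + 2*j - 8)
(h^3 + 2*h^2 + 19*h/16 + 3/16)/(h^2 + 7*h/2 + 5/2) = (16*h^2 + 16*h + 3)/(8*(2*h + 5))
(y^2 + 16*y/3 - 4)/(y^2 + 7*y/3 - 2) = (y + 6)/(y + 3)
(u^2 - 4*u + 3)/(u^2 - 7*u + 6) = (u - 3)/(u - 6)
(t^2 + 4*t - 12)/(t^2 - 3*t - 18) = (-t^2 - 4*t + 12)/(-t^2 + 3*t + 18)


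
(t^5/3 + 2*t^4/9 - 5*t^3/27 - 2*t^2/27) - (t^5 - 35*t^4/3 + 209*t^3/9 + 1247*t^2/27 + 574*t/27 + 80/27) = -2*t^5/3 + 107*t^4/9 - 632*t^3/27 - 1249*t^2/27 - 574*t/27 - 80/27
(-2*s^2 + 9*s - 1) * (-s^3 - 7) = 2*s^5 - 9*s^4 + s^3 + 14*s^2 - 63*s + 7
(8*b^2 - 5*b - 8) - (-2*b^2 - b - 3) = 10*b^2 - 4*b - 5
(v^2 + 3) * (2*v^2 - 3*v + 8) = 2*v^4 - 3*v^3 + 14*v^2 - 9*v + 24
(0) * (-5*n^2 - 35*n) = 0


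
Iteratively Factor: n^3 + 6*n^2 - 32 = (n + 4)*(n^2 + 2*n - 8) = (n + 4)^2*(n - 2)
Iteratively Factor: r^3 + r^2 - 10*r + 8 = (r + 4)*(r^2 - 3*r + 2) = (r - 2)*(r + 4)*(r - 1)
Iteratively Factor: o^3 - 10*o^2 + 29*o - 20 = (o - 5)*(o^2 - 5*o + 4) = (o - 5)*(o - 4)*(o - 1)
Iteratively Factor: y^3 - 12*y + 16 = (y + 4)*(y^2 - 4*y + 4) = (y - 2)*(y + 4)*(y - 2)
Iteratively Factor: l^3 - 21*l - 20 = (l + 4)*(l^2 - 4*l - 5) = (l + 1)*(l + 4)*(l - 5)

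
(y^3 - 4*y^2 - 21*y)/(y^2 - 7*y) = y + 3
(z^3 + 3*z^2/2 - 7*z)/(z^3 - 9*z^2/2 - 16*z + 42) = z/(z - 6)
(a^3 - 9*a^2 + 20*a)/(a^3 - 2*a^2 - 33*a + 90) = a*(a - 4)/(a^2 + 3*a - 18)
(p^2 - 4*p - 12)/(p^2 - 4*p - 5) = (-p^2 + 4*p + 12)/(-p^2 + 4*p + 5)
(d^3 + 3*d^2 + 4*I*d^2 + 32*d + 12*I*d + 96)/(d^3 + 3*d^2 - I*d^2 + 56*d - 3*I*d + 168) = (d^2 + 4*I*d + 32)/(d^2 - I*d + 56)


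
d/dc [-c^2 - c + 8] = -2*c - 1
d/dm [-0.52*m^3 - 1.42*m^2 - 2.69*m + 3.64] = -1.56*m^2 - 2.84*m - 2.69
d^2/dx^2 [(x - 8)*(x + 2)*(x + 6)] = 6*x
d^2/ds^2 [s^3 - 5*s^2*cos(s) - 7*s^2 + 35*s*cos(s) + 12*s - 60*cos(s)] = 5*s^2*cos(s) + 20*s*sin(s) - 35*s*cos(s) + 6*s - 70*sin(s) + 50*cos(s) - 14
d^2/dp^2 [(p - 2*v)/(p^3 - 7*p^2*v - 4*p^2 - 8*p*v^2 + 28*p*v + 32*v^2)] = 2*((p - 2*v)*(-3*p^2 + 14*p*v + 8*p + 8*v^2 - 28*v)^2 + (-3*p^2 + 14*p*v + 8*p + 8*v^2 - 28*v + (p - 2*v)*(-3*p + 7*v + 4))*(p^3 - 7*p^2*v - 4*p^2 - 8*p*v^2 + 28*p*v + 32*v^2))/(p^3 - 7*p^2*v - 4*p^2 - 8*p*v^2 + 28*p*v + 32*v^2)^3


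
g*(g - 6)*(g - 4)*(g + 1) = g^4 - 9*g^3 + 14*g^2 + 24*g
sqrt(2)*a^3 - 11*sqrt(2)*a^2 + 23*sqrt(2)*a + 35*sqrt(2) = (a - 7)*(a - 5)*(sqrt(2)*a + sqrt(2))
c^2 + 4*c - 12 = (c - 2)*(c + 6)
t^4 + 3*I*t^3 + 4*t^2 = t^2*(t - I)*(t + 4*I)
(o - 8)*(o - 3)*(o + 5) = o^3 - 6*o^2 - 31*o + 120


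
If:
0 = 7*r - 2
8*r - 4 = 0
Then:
No Solution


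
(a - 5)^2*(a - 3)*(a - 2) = a^4 - 15*a^3 + 81*a^2 - 185*a + 150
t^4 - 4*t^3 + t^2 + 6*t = t*(t - 3)*(t - 2)*(t + 1)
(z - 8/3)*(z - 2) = z^2 - 14*z/3 + 16/3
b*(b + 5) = b^2 + 5*b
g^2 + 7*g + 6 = (g + 1)*(g + 6)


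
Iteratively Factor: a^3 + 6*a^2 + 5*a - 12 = (a - 1)*(a^2 + 7*a + 12) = (a - 1)*(a + 4)*(a + 3)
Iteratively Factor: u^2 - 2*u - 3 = (u + 1)*(u - 3)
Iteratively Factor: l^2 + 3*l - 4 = (l - 1)*(l + 4)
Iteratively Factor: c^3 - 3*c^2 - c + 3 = (c - 3)*(c^2 - 1) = (c - 3)*(c - 1)*(c + 1)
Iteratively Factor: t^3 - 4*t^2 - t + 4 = (t + 1)*(t^2 - 5*t + 4) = (t - 1)*(t + 1)*(t - 4)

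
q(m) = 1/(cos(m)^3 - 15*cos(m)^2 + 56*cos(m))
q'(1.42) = 0.78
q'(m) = (3*sin(m)*cos(m)^2 - 30*sin(m)*cos(m) + 56*sin(m))/(cos(m)^3 - 15*cos(m)^2 + 56*cos(m))^2 = (3*sin(m) + 56*sin(m)/cos(m)^2 - 30*tan(m))/((cos(m) - 8)^2*(cos(m) - 7)^2)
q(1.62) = -0.36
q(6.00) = 0.02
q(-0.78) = 0.03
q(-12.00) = 0.03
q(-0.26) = 0.02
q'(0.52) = 0.01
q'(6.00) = -0.00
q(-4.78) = 0.27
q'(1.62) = 7.37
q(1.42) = 0.12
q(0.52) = 0.03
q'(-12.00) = 0.01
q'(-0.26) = -0.00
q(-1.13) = 0.05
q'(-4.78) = 3.90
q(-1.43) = 0.13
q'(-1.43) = -0.90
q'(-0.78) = -0.02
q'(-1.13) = -0.09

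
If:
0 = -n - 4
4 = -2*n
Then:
No Solution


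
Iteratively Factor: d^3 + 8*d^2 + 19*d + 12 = (d + 4)*(d^2 + 4*d + 3) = (d + 3)*(d + 4)*(d + 1)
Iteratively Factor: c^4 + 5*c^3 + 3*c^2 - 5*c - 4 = (c + 1)*(c^3 + 4*c^2 - c - 4) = (c + 1)^2*(c^2 + 3*c - 4) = (c - 1)*(c + 1)^2*(c + 4)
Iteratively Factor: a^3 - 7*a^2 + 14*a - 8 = (a - 2)*(a^2 - 5*a + 4) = (a - 2)*(a - 1)*(a - 4)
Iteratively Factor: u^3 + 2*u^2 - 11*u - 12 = (u - 3)*(u^2 + 5*u + 4) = (u - 3)*(u + 4)*(u + 1)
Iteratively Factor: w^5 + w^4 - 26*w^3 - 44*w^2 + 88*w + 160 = (w + 2)*(w^4 - w^3 - 24*w^2 + 4*w + 80) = (w + 2)*(w + 4)*(w^3 - 5*w^2 - 4*w + 20) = (w + 2)^2*(w + 4)*(w^2 - 7*w + 10) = (w - 2)*(w + 2)^2*(w + 4)*(w - 5)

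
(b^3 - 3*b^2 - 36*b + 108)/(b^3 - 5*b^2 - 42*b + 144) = (b - 6)/(b - 8)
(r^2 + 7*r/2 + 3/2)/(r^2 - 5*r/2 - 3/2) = (r + 3)/(r - 3)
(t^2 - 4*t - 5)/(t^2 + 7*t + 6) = (t - 5)/(t + 6)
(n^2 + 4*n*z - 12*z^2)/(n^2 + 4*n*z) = (n^2 + 4*n*z - 12*z^2)/(n*(n + 4*z))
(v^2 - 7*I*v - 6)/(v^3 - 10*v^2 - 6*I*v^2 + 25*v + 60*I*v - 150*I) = (v - I)/(v^2 - 10*v + 25)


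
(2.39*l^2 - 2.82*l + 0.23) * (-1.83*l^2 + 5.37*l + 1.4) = -4.3737*l^4 + 17.9949*l^3 - 12.2183*l^2 - 2.7129*l + 0.322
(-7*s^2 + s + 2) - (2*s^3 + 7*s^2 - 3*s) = -2*s^3 - 14*s^2 + 4*s + 2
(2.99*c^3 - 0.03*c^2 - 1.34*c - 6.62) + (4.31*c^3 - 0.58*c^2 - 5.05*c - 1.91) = 7.3*c^3 - 0.61*c^2 - 6.39*c - 8.53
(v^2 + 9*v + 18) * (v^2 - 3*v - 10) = v^4 + 6*v^3 - 19*v^2 - 144*v - 180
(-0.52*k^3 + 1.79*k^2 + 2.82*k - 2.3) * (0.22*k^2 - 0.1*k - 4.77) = -0.1144*k^5 + 0.4458*k^4 + 2.9218*k^3 - 9.3263*k^2 - 13.2214*k + 10.971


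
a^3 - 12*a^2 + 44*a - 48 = (a - 6)*(a - 4)*(a - 2)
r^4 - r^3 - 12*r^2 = r^2*(r - 4)*(r + 3)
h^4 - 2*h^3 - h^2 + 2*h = h*(h - 2)*(h - 1)*(h + 1)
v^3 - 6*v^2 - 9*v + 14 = (v - 7)*(v - 1)*(v + 2)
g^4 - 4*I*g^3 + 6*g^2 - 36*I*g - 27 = (g - 3*I)^2*(g - I)*(g + 3*I)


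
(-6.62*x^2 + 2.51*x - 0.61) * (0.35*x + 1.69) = -2.317*x^3 - 10.3093*x^2 + 4.0284*x - 1.0309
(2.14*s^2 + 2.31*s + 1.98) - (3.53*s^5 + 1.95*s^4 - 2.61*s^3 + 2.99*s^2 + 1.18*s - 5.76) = -3.53*s^5 - 1.95*s^4 + 2.61*s^3 - 0.85*s^2 + 1.13*s + 7.74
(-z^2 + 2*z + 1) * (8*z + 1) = -8*z^3 + 15*z^2 + 10*z + 1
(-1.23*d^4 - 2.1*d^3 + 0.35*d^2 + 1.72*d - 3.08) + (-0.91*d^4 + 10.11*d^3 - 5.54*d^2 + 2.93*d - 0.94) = -2.14*d^4 + 8.01*d^3 - 5.19*d^2 + 4.65*d - 4.02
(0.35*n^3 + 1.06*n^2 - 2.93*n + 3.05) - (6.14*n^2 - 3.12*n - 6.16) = 0.35*n^3 - 5.08*n^2 + 0.19*n + 9.21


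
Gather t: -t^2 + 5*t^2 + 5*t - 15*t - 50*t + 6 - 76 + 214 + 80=4*t^2 - 60*t + 224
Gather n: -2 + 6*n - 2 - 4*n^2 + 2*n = -4*n^2 + 8*n - 4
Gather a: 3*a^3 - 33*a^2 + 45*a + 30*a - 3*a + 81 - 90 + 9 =3*a^3 - 33*a^2 + 72*a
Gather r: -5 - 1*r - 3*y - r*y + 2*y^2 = r*(-y - 1) + 2*y^2 - 3*y - 5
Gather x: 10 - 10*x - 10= -10*x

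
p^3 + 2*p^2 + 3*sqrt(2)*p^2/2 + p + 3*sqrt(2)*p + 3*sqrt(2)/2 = (p + 1)^2*(p + 3*sqrt(2)/2)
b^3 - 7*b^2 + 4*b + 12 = (b - 6)*(b - 2)*(b + 1)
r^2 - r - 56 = (r - 8)*(r + 7)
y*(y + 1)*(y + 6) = y^3 + 7*y^2 + 6*y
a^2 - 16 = (a - 4)*(a + 4)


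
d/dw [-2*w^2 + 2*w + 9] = 2 - 4*w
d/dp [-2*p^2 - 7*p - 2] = -4*p - 7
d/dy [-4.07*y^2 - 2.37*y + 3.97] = -8.14*y - 2.37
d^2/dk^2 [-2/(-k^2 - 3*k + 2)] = 4*(-k^2 - 3*k + (2*k + 3)^2 + 2)/(k^2 + 3*k - 2)^3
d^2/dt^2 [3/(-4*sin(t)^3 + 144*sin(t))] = 9*(3*sin(t)^6 - 28*sin(t)^4 + 504*sin(t)^2 - 864)/(4*(sin(t)^2 - 36)^3*sin(t)^3)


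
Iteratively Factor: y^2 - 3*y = (y)*(y - 3)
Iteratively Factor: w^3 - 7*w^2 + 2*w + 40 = (w - 4)*(w^2 - 3*w - 10) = (w - 4)*(w + 2)*(w - 5)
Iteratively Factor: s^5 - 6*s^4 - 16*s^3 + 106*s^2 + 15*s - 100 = (s - 1)*(s^4 - 5*s^3 - 21*s^2 + 85*s + 100) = (s - 5)*(s - 1)*(s^3 - 21*s - 20) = (s - 5)^2*(s - 1)*(s^2 + 5*s + 4) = (s - 5)^2*(s - 1)*(s + 4)*(s + 1)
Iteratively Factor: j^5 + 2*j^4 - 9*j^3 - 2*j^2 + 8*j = (j)*(j^4 + 2*j^3 - 9*j^2 - 2*j + 8) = j*(j - 1)*(j^3 + 3*j^2 - 6*j - 8) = j*(j - 2)*(j - 1)*(j^2 + 5*j + 4) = j*(j - 2)*(j - 1)*(j + 1)*(j + 4)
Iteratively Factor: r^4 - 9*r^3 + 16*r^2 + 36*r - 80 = (r + 2)*(r^3 - 11*r^2 + 38*r - 40) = (r - 4)*(r + 2)*(r^2 - 7*r + 10) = (r - 5)*(r - 4)*(r + 2)*(r - 2)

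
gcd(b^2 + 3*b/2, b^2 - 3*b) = b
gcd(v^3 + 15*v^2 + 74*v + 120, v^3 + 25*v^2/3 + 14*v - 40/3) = v^2 + 9*v + 20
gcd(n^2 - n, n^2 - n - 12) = 1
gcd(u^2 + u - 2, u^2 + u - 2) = u^2 + u - 2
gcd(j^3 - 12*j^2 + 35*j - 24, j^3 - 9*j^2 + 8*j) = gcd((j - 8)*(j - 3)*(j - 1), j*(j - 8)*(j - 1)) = j^2 - 9*j + 8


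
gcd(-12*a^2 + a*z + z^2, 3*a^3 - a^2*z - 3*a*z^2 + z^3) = -3*a + z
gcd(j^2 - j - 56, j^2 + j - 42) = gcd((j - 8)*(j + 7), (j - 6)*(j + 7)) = j + 7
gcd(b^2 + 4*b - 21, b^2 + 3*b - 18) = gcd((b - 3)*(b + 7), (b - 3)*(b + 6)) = b - 3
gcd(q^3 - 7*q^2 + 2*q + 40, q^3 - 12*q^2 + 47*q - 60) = q^2 - 9*q + 20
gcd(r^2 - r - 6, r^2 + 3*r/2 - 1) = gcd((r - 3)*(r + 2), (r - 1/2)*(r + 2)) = r + 2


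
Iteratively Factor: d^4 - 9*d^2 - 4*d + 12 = (d - 1)*(d^3 + d^2 - 8*d - 12) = (d - 3)*(d - 1)*(d^2 + 4*d + 4) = (d - 3)*(d - 1)*(d + 2)*(d + 2)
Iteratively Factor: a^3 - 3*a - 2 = (a + 1)*(a^2 - a - 2) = (a + 1)^2*(a - 2)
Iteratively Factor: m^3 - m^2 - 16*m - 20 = (m + 2)*(m^2 - 3*m - 10) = (m - 5)*(m + 2)*(m + 2)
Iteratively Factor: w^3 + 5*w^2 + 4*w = (w + 1)*(w^2 + 4*w) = w*(w + 1)*(w + 4)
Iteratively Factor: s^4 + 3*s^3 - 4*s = (s + 2)*(s^3 + s^2 - 2*s) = (s - 1)*(s + 2)*(s^2 + 2*s) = (s - 1)*(s + 2)^2*(s)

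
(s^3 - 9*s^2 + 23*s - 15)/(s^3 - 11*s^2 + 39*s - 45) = (s - 1)/(s - 3)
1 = 1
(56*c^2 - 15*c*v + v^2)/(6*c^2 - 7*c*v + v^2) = (56*c^2 - 15*c*v + v^2)/(6*c^2 - 7*c*v + v^2)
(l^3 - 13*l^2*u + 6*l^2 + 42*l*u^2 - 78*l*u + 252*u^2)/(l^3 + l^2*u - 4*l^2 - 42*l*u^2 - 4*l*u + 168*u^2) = (l^2 - 7*l*u + 6*l - 42*u)/(l^2 + 7*l*u - 4*l - 28*u)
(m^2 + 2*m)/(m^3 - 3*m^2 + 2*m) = (m + 2)/(m^2 - 3*m + 2)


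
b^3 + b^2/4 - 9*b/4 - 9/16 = (b - 3/2)*(b + 1/4)*(b + 3/2)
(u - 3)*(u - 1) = u^2 - 4*u + 3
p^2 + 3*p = p*(p + 3)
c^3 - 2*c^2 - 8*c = c*(c - 4)*(c + 2)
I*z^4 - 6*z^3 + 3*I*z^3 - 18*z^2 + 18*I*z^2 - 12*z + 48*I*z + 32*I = (z + 2)*(z - 2*I)*(z + 8*I)*(I*z + I)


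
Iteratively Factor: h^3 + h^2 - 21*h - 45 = (h + 3)*(h^2 - 2*h - 15) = (h + 3)^2*(h - 5)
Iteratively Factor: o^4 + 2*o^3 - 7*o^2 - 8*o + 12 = (o + 3)*(o^3 - o^2 - 4*o + 4) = (o - 1)*(o + 3)*(o^2 - 4) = (o - 2)*(o - 1)*(o + 3)*(o + 2)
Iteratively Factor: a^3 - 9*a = (a + 3)*(a^2 - 3*a) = a*(a + 3)*(a - 3)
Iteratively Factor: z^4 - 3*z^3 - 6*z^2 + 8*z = (z + 2)*(z^3 - 5*z^2 + 4*z) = (z - 1)*(z + 2)*(z^2 - 4*z) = (z - 4)*(z - 1)*(z + 2)*(z)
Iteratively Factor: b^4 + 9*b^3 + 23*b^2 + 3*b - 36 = (b + 3)*(b^3 + 6*b^2 + 5*b - 12) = (b - 1)*(b + 3)*(b^2 + 7*b + 12) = (b - 1)*(b + 3)^2*(b + 4)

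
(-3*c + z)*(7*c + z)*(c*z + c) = -21*c^3*z - 21*c^3 + 4*c^2*z^2 + 4*c^2*z + c*z^3 + c*z^2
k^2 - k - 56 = (k - 8)*(k + 7)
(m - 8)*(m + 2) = m^2 - 6*m - 16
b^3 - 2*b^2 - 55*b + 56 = (b - 8)*(b - 1)*(b + 7)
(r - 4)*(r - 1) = r^2 - 5*r + 4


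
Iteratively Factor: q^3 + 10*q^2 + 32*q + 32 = (q + 4)*(q^2 + 6*q + 8) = (q + 4)^2*(q + 2)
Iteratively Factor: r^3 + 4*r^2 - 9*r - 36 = (r - 3)*(r^2 + 7*r + 12) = (r - 3)*(r + 4)*(r + 3)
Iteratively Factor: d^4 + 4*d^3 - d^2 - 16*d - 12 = (d + 2)*(d^3 + 2*d^2 - 5*d - 6) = (d - 2)*(d + 2)*(d^2 + 4*d + 3) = (d - 2)*(d + 1)*(d + 2)*(d + 3)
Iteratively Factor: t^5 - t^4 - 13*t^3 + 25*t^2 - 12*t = (t)*(t^4 - t^3 - 13*t^2 + 25*t - 12) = t*(t - 1)*(t^3 - 13*t + 12) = t*(t - 3)*(t - 1)*(t^2 + 3*t - 4) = t*(t - 3)*(t - 1)^2*(t + 4)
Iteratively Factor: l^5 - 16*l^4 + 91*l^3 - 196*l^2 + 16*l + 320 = (l + 1)*(l^4 - 17*l^3 + 108*l^2 - 304*l + 320) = (l - 4)*(l + 1)*(l^3 - 13*l^2 + 56*l - 80) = (l - 4)^2*(l + 1)*(l^2 - 9*l + 20) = (l - 4)^3*(l + 1)*(l - 5)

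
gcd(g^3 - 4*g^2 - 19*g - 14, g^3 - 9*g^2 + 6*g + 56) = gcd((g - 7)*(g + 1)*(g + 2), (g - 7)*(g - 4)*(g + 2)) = g^2 - 5*g - 14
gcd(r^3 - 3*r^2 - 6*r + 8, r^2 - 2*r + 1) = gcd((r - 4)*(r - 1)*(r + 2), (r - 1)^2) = r - 1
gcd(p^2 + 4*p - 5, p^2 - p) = p - 1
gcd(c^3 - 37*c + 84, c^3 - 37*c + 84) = c^3 - 37*c + 84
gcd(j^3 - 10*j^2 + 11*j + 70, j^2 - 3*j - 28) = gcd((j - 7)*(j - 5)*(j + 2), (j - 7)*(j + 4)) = j - 7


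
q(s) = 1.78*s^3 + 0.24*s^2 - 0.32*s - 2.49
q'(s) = 5.34*s^2 + 0.48*s - 0.32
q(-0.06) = -2.47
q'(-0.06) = -0.33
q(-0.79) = -2.97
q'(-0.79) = 2.63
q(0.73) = -1.90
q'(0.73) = 2.88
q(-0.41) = -2.44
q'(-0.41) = 0.38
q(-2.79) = -38.39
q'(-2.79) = 39.91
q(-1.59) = -8.53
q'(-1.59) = 12.42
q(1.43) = 2.75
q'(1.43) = 11.29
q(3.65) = 86.10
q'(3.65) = 72.57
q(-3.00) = -47.43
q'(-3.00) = 46.30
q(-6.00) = -376.41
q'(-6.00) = 189.04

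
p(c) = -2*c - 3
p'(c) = -2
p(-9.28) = 15.56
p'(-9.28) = -2.00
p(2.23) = -7.46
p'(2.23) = -2.00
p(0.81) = -4.62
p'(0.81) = -2.00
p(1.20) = -5.40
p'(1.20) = -2.00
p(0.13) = -3.26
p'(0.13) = -2.00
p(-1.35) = -0.30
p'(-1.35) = -2.00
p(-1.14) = -0.72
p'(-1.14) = -2.00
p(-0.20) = -2.60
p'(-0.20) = -2.00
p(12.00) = -27.00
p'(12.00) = -2.00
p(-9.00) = 15.00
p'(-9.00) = -2.00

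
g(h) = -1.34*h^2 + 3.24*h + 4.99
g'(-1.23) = 6.54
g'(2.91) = -4.56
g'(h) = 3.24 - 2.68*h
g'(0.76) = 1.20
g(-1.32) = -1.62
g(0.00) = 4.99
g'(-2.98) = 11.23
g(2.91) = 3.07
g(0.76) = 6.68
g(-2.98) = -16.56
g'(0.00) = 3.24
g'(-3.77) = 13.34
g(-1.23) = -1.02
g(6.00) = -23.81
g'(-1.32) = 6.78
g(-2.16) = -8.26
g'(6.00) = -12.84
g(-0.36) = 3.65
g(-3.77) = -26.27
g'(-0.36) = 4.20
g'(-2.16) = 9.03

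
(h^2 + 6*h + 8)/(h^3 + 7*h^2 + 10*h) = (h + 4)/(h*(h + 5))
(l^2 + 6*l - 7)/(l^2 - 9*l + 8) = (l + 7)/(l - 8)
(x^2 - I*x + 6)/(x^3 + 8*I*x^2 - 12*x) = (x - 3*I)/(x*(x + 6*I))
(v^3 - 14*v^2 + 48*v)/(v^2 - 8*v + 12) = v*(v - 8)/(v - 2)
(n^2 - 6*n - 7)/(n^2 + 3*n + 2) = (n - 7)/(n + 2)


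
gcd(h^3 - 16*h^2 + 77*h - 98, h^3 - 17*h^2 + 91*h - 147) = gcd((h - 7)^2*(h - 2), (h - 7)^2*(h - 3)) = h^2 - 14*h + 49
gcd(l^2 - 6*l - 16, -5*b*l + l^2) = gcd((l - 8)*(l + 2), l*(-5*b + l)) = 1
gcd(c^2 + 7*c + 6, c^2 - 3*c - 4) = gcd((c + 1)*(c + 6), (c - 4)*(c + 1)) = c + 1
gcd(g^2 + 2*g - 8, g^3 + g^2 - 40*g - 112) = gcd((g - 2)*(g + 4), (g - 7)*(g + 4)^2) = g + 4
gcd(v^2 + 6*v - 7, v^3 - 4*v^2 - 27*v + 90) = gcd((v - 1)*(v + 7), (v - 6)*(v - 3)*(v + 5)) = 1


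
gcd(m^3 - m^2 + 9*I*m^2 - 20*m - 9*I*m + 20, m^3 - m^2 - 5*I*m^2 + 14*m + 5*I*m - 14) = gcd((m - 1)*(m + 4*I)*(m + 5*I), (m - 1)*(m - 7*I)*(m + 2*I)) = m - 1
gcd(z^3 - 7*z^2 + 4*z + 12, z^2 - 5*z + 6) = z - 2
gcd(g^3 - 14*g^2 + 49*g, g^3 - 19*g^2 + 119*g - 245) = g^2 - 14*g + 49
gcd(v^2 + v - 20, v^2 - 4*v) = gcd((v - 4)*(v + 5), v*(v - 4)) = v - 4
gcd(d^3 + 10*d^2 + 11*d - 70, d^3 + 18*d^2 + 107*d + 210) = d^2 + 12*d + 35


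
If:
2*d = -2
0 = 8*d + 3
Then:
No Solution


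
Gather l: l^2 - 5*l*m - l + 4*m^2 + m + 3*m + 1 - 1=l^2 + l*(-5*m - 1) + 4*m^2 + 4*m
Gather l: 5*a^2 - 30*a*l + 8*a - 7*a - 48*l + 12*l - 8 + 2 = 5*a^2 + a + l*(-30*a - 36) - 6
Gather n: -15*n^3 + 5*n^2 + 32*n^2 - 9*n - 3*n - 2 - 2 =-15*n^3 + 37*n^2 - 12*n - 4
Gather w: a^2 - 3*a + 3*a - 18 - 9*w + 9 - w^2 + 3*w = a^2 - w^2 - 6*w - 9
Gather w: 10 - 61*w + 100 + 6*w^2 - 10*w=6*w^2 - 71*w + 110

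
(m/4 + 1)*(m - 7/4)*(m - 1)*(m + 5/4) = m^4/4 + 5*m^3/8 - 123*m^2/64 - 73*m/64 + 35/16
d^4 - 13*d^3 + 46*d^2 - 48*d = d*(d - 8)*(d - 3)*(d - 2)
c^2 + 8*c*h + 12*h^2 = (c + 2*h)*(c + 6*h)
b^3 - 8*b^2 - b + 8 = (b - 8)*(b - 1)*(b + 1)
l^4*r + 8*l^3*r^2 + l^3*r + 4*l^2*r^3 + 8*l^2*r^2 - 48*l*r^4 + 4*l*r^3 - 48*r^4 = (l - 2*r)*(l + 4*r)*(l + 6*r)*(l*r + r)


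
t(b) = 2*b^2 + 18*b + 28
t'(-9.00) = -18.00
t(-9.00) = 28.00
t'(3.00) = 30.00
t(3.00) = 100.00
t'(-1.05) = 13.80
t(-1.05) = 11.30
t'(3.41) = 31.64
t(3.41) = 112.64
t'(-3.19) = 5.24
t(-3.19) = -9.07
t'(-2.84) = 6.64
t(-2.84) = -6.99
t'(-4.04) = 1.84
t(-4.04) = -12.08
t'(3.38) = 31.52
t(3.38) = 111.69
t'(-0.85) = 14.60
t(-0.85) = 14.14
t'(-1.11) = 13.56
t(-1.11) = 10.48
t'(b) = 4*b + 18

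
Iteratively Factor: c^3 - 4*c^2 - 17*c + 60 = (c - 3)*(c^2 - c - 20) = (c - 5)*(c - 3)*(c + 4)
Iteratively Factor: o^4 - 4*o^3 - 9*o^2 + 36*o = (o - 3)*(o^3 - o^2 - 12*o) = o*(o - 3)*(o^2 - o - 12) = o*(o - 3)*(o + 3)*(o - 4)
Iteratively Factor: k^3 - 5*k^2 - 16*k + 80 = (k + 4)*(k^2 - 9*k + 20) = (k - 4)*(k + 4)*(k - 5)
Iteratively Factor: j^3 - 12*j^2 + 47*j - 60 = (j - 5)*(j^2 - 7*j + 12) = (j - 5)*(j - 3)*(j - 4)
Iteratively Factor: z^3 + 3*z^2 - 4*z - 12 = (z + 2)*(z^2 + z - 6) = (z + 2)*(z + 3)*(z - 2)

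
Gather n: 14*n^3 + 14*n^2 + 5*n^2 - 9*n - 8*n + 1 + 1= 14*n^3 + 19*n^2 - 17*n + 2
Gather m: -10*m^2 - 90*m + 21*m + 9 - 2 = -10*m^2 - 69*m + 7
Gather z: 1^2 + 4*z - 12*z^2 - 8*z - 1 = -12*z^2 - 4*z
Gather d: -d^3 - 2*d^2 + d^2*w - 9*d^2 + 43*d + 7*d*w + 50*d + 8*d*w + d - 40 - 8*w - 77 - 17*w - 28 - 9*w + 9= -d^3 + d^2*(w - 11) + d*(15*w + 94) - 34*w - 136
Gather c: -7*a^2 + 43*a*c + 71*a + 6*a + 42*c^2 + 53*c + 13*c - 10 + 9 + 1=-7*a^2 + 77*a + 42*c^2 + c*(43*a + 66)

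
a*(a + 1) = a^2 + a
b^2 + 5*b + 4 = (b + 1)*(b + 4)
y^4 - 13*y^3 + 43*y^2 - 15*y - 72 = (y - 8)*(y - 3)^2*(y + 1)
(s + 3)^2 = s^2 + 6*s + 9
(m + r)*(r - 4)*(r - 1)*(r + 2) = m*r^3 - 3*m*r^2 - 6*m*r + 8*m + r^4 - 3*r^3 - 6*r^2 + 8*r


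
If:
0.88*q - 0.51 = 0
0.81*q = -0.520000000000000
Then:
No Solution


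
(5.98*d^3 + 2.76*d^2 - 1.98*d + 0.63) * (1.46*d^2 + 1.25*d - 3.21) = 8.7308*d^5 + 11.5046*d^4 - 18.6366*d^3 - 10.4148*d^2 + 7.1433*d - 2.0223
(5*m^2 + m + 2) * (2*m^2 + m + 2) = 10*m^4 + 7*m^3 + 15*m^2 + 4*m + 4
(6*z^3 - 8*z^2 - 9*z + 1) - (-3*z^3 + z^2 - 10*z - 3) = 9*z^3 - 9*z^2 + z + 4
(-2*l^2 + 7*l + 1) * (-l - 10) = 2*l^3 + 13*l^2 - 71*l - 10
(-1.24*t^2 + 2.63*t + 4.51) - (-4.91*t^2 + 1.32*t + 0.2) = 3.67*t^2 + 1.31*t + 4.31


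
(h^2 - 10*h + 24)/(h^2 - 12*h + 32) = (h - 6)/(h - 8)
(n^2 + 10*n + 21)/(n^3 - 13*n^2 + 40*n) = (n^2 + 10*n + 21)/(n*(n^2 - 13*n + 40))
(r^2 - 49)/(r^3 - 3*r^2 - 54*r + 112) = (r - 7)/(r^2 - 10*r + 16)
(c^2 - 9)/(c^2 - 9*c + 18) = (c + 3)/(c - 6)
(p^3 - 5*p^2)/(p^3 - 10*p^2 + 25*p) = p/(p - 5)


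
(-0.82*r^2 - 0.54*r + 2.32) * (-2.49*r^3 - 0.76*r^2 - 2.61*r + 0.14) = 2.0418*r^5 + 1.9678*r^4 - 3.2262*r^3 - 0.4686*r^2 - 6.1308*r + 0.3248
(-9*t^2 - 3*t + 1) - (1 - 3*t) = -9*t^2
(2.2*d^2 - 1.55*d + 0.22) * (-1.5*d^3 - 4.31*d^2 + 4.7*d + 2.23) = -3.3*d^5 - 7.157*d^4 + 16.6905*d^3 - 3.3272*d^2 - 2.4225*d + 0.4906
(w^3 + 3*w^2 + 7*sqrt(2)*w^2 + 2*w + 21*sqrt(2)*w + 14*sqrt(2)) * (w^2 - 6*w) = w^5 - 3*w^4 + 7*sqrt(2)*w^4 - 21*sqrt(2)*w^3 - 16*w^3 - 112*sqrt(2)*w^2 - 12*w^2 - 84*sqrt(2)*w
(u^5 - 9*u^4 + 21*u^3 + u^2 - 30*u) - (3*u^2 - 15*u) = u^5 - 9*u^4 + 21*u^3 - 2*u^2 - 15*u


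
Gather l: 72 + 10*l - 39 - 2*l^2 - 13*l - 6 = -2*l^2 - 3*l + 27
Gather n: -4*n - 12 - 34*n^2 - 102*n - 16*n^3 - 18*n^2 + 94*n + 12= -16*n^3 - 52*n^2 - 12*n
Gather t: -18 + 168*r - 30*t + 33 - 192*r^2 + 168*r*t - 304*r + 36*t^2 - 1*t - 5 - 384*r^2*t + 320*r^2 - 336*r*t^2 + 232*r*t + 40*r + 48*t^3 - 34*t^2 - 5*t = 128*r^2 - 96*r + 48*t^3 + t^2*(2 - 336*r) + t*(-384*r^2 + 400*r - 36) + 10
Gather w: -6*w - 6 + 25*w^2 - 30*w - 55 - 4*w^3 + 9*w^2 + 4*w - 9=-4*w^3 + 34*w^2 - 32*w - 70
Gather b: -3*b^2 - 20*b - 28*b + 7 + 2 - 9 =-3*b^2 - 48*b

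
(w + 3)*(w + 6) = w^2 + 9*w + 18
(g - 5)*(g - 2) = g^2 - 7*g + 10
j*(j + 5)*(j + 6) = j^3 + 11*j^2 + 30*j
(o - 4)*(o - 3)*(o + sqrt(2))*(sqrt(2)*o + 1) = sqrt(2)*o^4 - 7*sqrt(2)*o^3 + 3*o^3 - 21*o^2 + 13*sqrt(2)*o^2 - 7*sqrt(2)*o + 36*o + 12*sqrt(2)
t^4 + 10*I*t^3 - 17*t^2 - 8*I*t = t*(t + I)^2*(t + 8*I)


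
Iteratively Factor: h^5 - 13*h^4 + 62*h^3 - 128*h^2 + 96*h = (h - 4)*(h^4 - 9*h^3 + 26*h^2 - 24*h) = (h - 4)^2*(h^3 - 5*h^2 + 6*h) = h*(h - 4)^2*(h^2 - 5*h + 6) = h*(h - 4)^2*(h - 2)*(h - 3)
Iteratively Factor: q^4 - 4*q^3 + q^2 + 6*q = (q + 1)*(q^3 - 5*q^2 + 6*q) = (q - 2)*(q + 1)*(q^2 - 3*q) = (q - 3)*(q - 2)*(q + 1)*(q)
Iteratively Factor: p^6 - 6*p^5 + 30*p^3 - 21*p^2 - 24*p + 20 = (p - 1)*(p^5 - 5*p^4 - 5*p^3 + 25*p^2 + 4*p - 20) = (p - 1)*(p + 2)*(p^4 - 7*p^3 + 9*p^2 + 7*p - 10) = (p - 5)*(p - 1)*(p + 2)*(p^3 - 2*p^2 - p + 2) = (p - 5)*(p - 1)^2*(p + 2)*(p^2 - p - 2) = (p - 5)*(p - 2)*(p - 1)^2*(p + 2)*(p + 1)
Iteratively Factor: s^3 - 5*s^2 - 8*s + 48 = (s - 4)*(s^2 - s - 12) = (s - 4)^2*(s + 3)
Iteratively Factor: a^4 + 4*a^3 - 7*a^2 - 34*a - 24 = (a - 3)*(a^3 + 7*a^2 + 14*a + 8) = (a - 3)*(a + 4)*(a^2 + 3*a + 2) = (a - 3)*(a + 1)*(a + 4)*(a + 2)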